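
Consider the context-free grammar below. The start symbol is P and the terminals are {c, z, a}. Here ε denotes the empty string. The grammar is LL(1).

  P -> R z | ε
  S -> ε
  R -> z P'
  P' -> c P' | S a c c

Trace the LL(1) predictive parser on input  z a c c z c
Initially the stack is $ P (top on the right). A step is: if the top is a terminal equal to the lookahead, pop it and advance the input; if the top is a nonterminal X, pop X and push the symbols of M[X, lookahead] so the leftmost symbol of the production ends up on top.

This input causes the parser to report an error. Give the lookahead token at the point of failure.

c

      Stack        Input          Action
   1  $ P          z a c c z c $  expand P -> R z
   2  $ z R        z a c c z c $  expand R -> z P'
   3  $ z P' z     z a c c z c $  match z
   4  $ z P'       a c c z c $    expand P' -> S a c c
   5  $ z c c a S  a c c z c $    expand S -> ε
   6  $ z c c a    a c c z c $    match a
   7  $ z c c      c c z c $      match c
   8  $ z c        c z c $        match c
   9  $ z          z c $          match z
  10  $            c $            error: stack empty but input remains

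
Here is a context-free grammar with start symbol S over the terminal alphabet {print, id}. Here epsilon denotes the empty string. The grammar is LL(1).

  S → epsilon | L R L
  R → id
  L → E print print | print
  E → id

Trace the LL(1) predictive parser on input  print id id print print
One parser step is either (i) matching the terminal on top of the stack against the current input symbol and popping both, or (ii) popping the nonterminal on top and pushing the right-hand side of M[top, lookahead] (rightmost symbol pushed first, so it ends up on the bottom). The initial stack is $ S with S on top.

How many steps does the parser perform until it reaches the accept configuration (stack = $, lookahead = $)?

      Stack             Input                      Action
   1  $ S               print id id print print $  expand S → L R L
   2  $ L R L           print id id print print $  expand L → print
   3  $ L R print       print id id print print $  match print
   4  $ L R             id id print print $        expand R → id
   5  $ L id            id id print print $        match id
   6  $ L               id print print $           expand L → E print print
   7  $ print print E   id print print $           expand E → id
   8  $ print print id  id print print $           match id
   9  $ print print     print print $              match print
  10  $ print           print $                    match print
Accept reached after 10 steps.

10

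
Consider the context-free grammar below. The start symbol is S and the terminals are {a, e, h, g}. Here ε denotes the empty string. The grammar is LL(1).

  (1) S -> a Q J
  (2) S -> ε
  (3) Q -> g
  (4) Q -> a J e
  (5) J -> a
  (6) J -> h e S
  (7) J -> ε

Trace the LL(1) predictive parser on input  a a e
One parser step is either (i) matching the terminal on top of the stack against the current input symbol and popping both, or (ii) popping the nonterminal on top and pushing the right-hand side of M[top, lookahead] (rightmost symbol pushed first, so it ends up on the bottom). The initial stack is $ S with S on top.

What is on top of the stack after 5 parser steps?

     Stack      Input    Action
  1  $ S        a a e $  expand S -> a Q J
  2  $ J Q a    a a e $  match a
  3  $ J Q      a e $    expand Q -> a J e
  4  $ J e J a  a e $    match a
  5  $ J e J    e $      expand J -> ε
Stack after step 5: $ J e (top = e).

e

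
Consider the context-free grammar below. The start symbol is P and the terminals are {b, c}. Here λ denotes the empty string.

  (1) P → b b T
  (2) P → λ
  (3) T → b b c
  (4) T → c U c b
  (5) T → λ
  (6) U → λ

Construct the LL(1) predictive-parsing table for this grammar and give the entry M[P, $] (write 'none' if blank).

P → λ

FIRST(P) = {λ, b}
FIRST(T) = {λ, b, c}
FIRST(U) = {λ}
FOLLOW(P) includes $ since P is the start symbol.
FOLLOW(P): P appears on no right-hand side. Thus FOLLOW(P) = {$}.
For P → b b T: FIRST(b b T) = {b}, so it goes in M[P, t] for t ∈ {b}.
For P → λ: FIRST(λ) = {λ}, so it goes in M[P, t] for t ∈ {}; since λ ∈ FIRST, also for every t ∈ FOLLOW(P) = {$}.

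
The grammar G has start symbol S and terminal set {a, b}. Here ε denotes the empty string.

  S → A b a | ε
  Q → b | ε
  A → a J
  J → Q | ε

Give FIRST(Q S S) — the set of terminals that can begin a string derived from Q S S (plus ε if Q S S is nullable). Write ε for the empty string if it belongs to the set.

FIRST(Q) = {ε, b}
FIRST(A) = {a}
FIRST(S) = {ε, a}  (via A b a)
FIRST(J) = {ε, b}  (via Q)
FIRST(Q S S): take FIRST of each symbol in turn, carrying on past any symbol whose FIRST contains ε; result {ε, a, b}.

{ε, a, b}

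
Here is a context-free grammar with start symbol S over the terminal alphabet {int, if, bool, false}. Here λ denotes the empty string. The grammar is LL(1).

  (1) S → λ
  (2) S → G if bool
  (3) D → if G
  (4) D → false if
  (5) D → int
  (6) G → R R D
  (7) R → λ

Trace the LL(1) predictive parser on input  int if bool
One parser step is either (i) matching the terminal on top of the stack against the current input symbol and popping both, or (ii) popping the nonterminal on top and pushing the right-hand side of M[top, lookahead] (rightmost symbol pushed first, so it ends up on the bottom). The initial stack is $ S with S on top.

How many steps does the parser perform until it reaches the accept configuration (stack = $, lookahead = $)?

8

step 1: stack=$ S  input=int if bool $  — expand S → G if bool
step 2: stack=$ bool if G  input=int if bool $  — expand G → R R D
step 3: stack=$ bool if D R R  input=int if bool $  — expand R → λ
step 4: stack=$ bool if D R  input=int if bool $  — expand R → λ
step 5: stack=$ bool if D  input=int if bool $  — expand D → int
step 6: stack=$ bool if int  input=int if bool $  — match int
step 7: stack=$ bool if  input=if bool $  — match if
step 8: stack=$ bool  input=bool $  — match bool
Accept reached after 8 steps.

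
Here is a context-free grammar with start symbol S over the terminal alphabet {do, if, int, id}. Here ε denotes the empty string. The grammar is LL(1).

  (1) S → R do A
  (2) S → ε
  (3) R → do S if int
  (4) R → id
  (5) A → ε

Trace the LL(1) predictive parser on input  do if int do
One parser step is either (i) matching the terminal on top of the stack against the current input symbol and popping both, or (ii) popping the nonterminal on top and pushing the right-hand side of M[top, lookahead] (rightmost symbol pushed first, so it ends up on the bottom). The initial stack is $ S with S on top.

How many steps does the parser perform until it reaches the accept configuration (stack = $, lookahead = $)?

8

     Stack               Input           Action
  1  $ S                 do if int do $  expand S → R do A
  2  $ A do R            do if int do $  expand R → do S if int
  3  $ A do int if S do  do if int do $  match do
  4  $ A do int if S     if int do $     expand S → ε
  5  $ A do int if       if int do $     match if
  6  $ A do int          int do $        match int
  7  $ A do              do $            match do
  8  $ A                 $               expand A → ε
Accept reached after 8 steps.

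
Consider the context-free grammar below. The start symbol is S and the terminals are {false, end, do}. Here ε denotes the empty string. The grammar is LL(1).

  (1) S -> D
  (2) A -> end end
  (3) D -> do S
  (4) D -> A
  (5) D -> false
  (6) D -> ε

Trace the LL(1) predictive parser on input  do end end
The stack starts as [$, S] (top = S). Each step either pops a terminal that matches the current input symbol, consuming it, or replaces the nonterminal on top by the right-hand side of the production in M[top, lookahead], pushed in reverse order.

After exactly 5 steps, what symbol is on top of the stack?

A

step 1: stack=$ S  input=do end end $  — expand S -> D
step 2: stack=$ D  input=do end end $  — expand D -> do S
step 3: stack=$ S do  input=do end end $  — match do
step 4: stack=$ S  input=end end $  — expand S -> D
step 5: stack=$ D  input=end end $  — expand D -> A
Stack after step 5: $ A (top = A).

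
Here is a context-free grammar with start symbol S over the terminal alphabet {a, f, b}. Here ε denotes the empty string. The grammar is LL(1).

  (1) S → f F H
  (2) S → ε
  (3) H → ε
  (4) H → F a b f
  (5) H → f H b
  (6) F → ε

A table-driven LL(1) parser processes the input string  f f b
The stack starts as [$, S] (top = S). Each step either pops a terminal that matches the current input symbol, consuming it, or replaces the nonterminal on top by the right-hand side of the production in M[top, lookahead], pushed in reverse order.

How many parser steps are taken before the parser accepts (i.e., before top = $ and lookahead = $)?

7

step 1: stack=$ S  input=f f b $  — expand S → f F H
step 2: stack=$ H F f  input=f f b $  — match f
step 3: stack=$ H F  input=f b $  — expand F → ε
step 4: stack=$ H  input=f b $  — expand H → f H b
step 5: stack=$ b H f  input=f b $  — match f
step 6: stack=$ b H  input=b $  — expand H → ε
step 7: stack=$ b  input=b $  — match b
Accept reached after 7 steps.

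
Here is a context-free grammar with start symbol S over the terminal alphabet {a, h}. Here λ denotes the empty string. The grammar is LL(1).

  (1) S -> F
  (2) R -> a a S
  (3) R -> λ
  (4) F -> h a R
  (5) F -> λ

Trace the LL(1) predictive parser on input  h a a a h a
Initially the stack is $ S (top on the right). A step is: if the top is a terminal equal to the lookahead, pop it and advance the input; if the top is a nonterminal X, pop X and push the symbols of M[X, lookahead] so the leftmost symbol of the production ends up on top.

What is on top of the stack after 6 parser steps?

a

step 1: stack=$ S  input=h a a a h a $  — expand S -> F
step 2: stack=$ F  input=h a a a h a $  — expand F -> h a R
step 3: stack=$ R a h  input=h a a a h a $  — match h
step 4: stack=$ R a  input=a a a h a $  — match a
step 5: stack=$ R  input=a a h a $  — expand R -> a a S
step 6: stack=$ S a a  input=a a h a $  — match a
Stack after step 6: $ S a (top = a).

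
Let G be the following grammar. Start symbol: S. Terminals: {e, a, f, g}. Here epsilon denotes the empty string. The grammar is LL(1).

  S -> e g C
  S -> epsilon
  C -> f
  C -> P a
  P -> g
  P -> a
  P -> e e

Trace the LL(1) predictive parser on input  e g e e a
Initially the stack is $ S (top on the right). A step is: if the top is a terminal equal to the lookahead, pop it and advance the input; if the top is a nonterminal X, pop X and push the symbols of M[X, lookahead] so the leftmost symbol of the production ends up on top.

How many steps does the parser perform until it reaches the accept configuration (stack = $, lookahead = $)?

     Stack    Input        Action
  1  $ S      e g e e a $  expand S -> e g C
  2  $ C g e  e g e e a $  match e
  3  $ C g    g e e a $    match g
  4  $ C      e e a $      expand C -> P a
  5  $ a P    e e a $      expand P -> e e
  6  $ a e e  e e a $      match e
  7  $ a e    e a $        match e
  8  $ a      a $          match a
Accept reached after 8 steps.

8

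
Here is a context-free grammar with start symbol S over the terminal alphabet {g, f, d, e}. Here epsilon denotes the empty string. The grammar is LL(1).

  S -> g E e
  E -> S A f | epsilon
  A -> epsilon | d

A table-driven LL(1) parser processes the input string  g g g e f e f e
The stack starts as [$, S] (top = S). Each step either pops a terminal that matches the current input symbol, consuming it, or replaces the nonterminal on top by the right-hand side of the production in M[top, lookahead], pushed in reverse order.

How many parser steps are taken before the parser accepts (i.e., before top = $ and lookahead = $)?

step 1: stack=$ S  input=g g g e f e f e $  — expand S -> g E e
step 2: stack=$ e E g  input=g g g e f e f e $  — match g
step 3: stack=$ e E  input=g g e f e f e $  — expand E -> S A f
step 4: stack=$ e f A S  input=g g e f e f e $  — expand S -> g E e
step 5: stack=$ e f A e E g  input=g g e f e f e $  — match g
step 6: stack=$ e f A e E  input=g e f e f e $  — expand E -> S A f
step 7: stack=$ e f A e f A S  input=g e f e f e $  — expand S -> g E e
step 8: stack=$ e f A e f A e E g  input=g e f e f e $  — match g
step 9: stack=$ e f A e f A e E  input=e f e f e $  — expand E -> epsilon
step 10: stack=$ e f A e f A e  input=e f e f e $  — match e
step 11: stack=$ e f A e f A  input=f e f e $  — expand A -> epsilon
step 12: stack=$ e f A e f  input=f e f e $  — match f
step 13: stack=$ e f A e  input=e f e $  — match e
step 14: stack=$ e f A  input=f e $  — expand A -> epsilon
step 15: stack=$ e f  input=f e $  — match f
step 16: stack=$ e  input=e $  — match e
Accept reached after 16 steps.

16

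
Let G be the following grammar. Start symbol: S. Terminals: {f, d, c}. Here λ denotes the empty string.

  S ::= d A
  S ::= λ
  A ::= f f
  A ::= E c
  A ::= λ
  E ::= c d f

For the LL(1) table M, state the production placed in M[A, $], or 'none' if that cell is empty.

FIRST(S) = {λ, d}
FIRST(E) = {c}
FIRST(A) = {λ, c, f}  (via E c)
FOLLOW(S) includes $ since S is the start symbol.
FOLLOW(S): S appears on no right-hand side. Thus FOLLOW(S) = {$}.
FOLLOW(A): in S::=d A, the suffix after A is empty, so FOLLOW(A) ⊇ FOLLOW(S) = {$}. Thus FOLLOW(A) = {$}.
For A ::= f f: FIRST(f f) = {f}, so it goes in M[A, t] for t ∈ {f}.
For A ::= E c: FIRST(E c) = {c}, so it goes in M[A, t] for t ∈ {c}.
For A ::= λ: FIRST(λ) = {λ}, so it goes in M[A, t] for t ∈ {}; since λ ∈ FIRST, also for every t ∈ FOLLOW(A) = {$}.

A ::= λ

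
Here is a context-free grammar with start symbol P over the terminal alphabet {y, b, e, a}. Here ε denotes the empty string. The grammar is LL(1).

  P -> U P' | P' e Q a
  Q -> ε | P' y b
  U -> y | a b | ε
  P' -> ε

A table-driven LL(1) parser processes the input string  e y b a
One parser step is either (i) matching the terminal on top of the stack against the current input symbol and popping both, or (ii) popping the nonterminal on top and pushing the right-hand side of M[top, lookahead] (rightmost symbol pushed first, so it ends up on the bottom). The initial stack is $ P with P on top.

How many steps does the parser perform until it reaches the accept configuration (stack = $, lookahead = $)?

8

     Stack       Input      Action
  1  $ P         e y b a $  expand P -> P' e Q a
  2  $ a Q e P'  e y b a $  expand P' -> ε
  3  $ a Q e     e y b a $  match e
  4  $ a Q       y b a $    expand Q -> P' y b
  5  $ a b y P'  y b a $    expand P' -> ε
  6  $ a b y     y b a $    match y
  7  $ a b       b a $      match b
  8  $ a         a $        match a
Accept reached after 8 steps.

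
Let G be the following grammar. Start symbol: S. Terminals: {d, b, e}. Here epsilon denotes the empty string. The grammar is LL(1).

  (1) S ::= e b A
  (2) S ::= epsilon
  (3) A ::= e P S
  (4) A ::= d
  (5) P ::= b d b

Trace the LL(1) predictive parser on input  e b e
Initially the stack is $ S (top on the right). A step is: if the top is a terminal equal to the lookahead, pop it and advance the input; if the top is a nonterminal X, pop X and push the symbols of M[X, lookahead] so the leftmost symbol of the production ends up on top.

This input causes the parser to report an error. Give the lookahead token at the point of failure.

     Stack    Input    Action
  1  $ S      e b e $  expand S ::= e b A
  2  $ A b e  e b e $  match e
  3  $ A b    b e $    match b
  4  $ A      e $      expand A ::= e P S
  5  $ S P e  e $      match e
  6  $ S P    $        error: M[P, $] is empty

$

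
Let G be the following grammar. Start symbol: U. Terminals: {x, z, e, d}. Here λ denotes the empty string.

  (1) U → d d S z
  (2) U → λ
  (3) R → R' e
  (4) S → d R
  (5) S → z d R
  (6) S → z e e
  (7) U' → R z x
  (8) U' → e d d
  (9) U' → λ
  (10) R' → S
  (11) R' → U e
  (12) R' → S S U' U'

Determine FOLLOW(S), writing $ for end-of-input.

{d, e, z}

FIRST(U): from U→d d S z we get {d}; from U→λ we get {λ}. So FIRST(U) = {λ, d}.
FIRST(S): from S→d R we get {d}; from S→z d R we get {z}; from S→z e e we get {z}. So FIRST(S) = {d, z}.
FIRST(R'): from R'→S we get {d, z}; from R'→U e we get {d, e}; from R'→S S U' U' we get {d, z}. So FIRST(R') = {d, e, z}.
FIRST(R): from R→R' e we get {d, e, z}. So FIRST(R) = {d, e, z}.
FIRST(U'): from U'→R z x we get {d, e, z}; from U'→e d d we get {e}; from U'→λ we get {λ}. So FIRST(U') = {λ, d, e, z}.
FOLLOW(U) includes $ since U is the start symbol.
FOLLOW(U): in R'→U e, U is followed by e with FIRST {e}. Thus FOLLOW(U) = {$, e}.
FOLLOW(R'): in R→R' e, R' is followed by e with FIRST {e}. Thus FOLLOW(R') = {e}.
FOLLOW(S): in U→d d S z, S is followed by z with FIRST {z}; in R'→S, the suffix after S is empty, so FOLLOW(S) ⊇ FOLLOW(R') = {e}; in R'→S S U' U' (occurrence 1), S is followed by S U' U' with FIRST {d, z}; in R'→S S U' U' (occurrence 2), S is followed by U' U' with FIRST {λ, d, e, z}; in R'→S S U' U' (occurrence 2), the suffix after S is nullable, so FOLLOW(S) ⊇ FOLLOW(R') = {e}. Thus FOLLOW(S) = {d, e, z}.
FOLLOW(R): in S→d R, the suffix after R is empty, so FOLLOW(R) ⊇ FOLLOW(S) = {d, e, z}; in S→z d R, the suffix after R is empty, so FOLLOW(R) ⊇ FOLLOW(S) = {d, e, z}; in U'→R z x, R is followed by z x with FIRST {z}. Thus FOLLOW(R) = {d, e, z}.
FOLLOW(U'): in R'→S S U' U' (occurrence 1), U' is followed by U' with FIRST {λ, d, e, z}; in R'→S S U' U' (occurrence 1), the suffix after U' is nullable, so FOLLOW(U') ⊇ FOLLOW(R') = {e}; in R'→S S U' U' (occurrence 2), the suffix after U' is empty, so FOLLOW(U') ⊇ FOLLOW(R') = {e}. Thus FOLLOW(U') = {d, e, z}.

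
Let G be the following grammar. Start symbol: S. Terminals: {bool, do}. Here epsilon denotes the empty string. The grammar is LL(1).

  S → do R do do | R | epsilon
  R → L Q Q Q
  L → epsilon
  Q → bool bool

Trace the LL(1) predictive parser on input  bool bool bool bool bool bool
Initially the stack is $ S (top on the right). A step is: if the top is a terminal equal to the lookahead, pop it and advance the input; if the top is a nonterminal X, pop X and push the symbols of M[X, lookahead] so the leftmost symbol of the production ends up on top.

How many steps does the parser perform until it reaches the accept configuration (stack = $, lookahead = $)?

step 1: stack=$ S  input=bool bool bool bool bool bool $  — expand S → R
step 2: stack=$ R  input=bool bool bool bool bool bool $  — expand R → L Q Q Q
step 3: stack=$ Q Q Q L  input=bool bool bool bool bool bool $  — expand L → epsilon
step 4: stack=$ Q Q Q  input=bool bool bool bool bool bool $  — expand Q → bool bool
step 5: stack=$ Q Q bool bool  input=bool bool bool bool bool bool $  — match bool
step 6: stack=$ Q Q bool  input=bool bool bool bool bool $  — match bool
step 7: stack=$ Q Q  input=bool bool bool bool $  — expand Q → bool bool
step 8: stack=$ Q bool bool  input=bool bool bool bool $  — match bool
step 9: stack=$ Q bool  input=bool bool bool $  — match bool
step 10: stack=$ Q  input=bool bool $  — expand Q → bool bool
step 11: stack=$ bool bool  input=bool bool $  — match bool
step 12: stack=$ bool  input=bool $  — match bool
Accept reached after 12 steps.

12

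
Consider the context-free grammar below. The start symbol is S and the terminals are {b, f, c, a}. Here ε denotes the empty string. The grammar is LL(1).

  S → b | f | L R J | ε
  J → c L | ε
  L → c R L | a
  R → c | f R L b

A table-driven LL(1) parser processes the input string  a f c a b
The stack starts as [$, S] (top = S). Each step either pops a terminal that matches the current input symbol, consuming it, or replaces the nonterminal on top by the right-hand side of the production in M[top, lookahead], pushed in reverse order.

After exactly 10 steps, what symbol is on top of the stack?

J

      Stack        Input        Action
   1  $ S          a f c a b $  expand S → L R J
   2  $ J R L      a f c a b $  expand L → a
   3  $ J R a      a f c a b $  match a
   4  $ J R        f c a b $    expand R → f R L b
   5  $ J b L R f  f c a b $    match f
   6  $ J b L R    c a b $      expand R → c
   7  $ J b L c    c a b $      match c
   8  $ J b L      a b $        expand L → a
   9  $ J b a      a b $        match a
  10  $ J b        b $          match b
Stack after step 10: $ J (top = J).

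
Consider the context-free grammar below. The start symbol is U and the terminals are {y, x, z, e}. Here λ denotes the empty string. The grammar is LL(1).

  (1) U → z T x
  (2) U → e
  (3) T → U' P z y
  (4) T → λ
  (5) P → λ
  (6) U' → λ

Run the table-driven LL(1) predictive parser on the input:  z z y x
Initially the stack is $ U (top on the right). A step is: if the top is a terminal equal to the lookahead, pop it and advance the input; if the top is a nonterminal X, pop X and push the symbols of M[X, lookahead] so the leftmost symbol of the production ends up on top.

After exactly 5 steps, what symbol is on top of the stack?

z

step 1: stack=$ U  input=z z y x $  — expand U → z T x
step 2: stack=$ x T z  input=z z y x $  — match z
step 3: stack=$ x T  input=z y x $  — expand T → U' P z y
step 4: stack=$ x y z P U'  input=z y x $  — expand U' → λ
step 5: stack=$ x y z P  input=z y x $  — expand P → λ
Stack after step 5: $ x y z (top = z).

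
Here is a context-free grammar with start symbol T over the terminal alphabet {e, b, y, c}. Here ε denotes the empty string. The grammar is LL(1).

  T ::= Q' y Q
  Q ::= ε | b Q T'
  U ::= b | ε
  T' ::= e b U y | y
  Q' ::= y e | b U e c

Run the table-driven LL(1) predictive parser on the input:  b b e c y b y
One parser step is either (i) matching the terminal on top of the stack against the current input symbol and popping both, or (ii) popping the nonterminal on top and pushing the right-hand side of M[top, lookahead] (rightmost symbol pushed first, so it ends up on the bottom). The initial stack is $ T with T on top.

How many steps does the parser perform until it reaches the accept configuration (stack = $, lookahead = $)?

step 1: stack=$ T  input=b b e c y b y $  — expand T ::= Q' y Q
step 2: stack=$ Q y Q'  input=b b e c y b y $  — expand Q' ::= b U e c
step 3: stack=$ Q y c e U b  input=b b e c y b y $  — match b
step 4: stack=$ Q y c e U  input=b e c y b y $  — expand U ::= b
step 5: stack=$ Q y c e b  input=b e c y b y $  — match b
step 6: stack=$ Q y c e  input=e c y b y $  — match e
step 7: stack=$ Q y c  input=c y b y $  — match c
step 8: stack=$ Q y  input=y b y $  — match y
step 9: stack=$ Q  input=b y $  — expand Q ::= b Q T'
step 10: stack=$ T' Q b  input=b y $  — match b
step 11: stack=$ T' Q  input=y $  — expand Q ::= ε
step 12: stack=$ T'  input=y $  — expand T' ::= y
step 13: stack=$ y  input=y $  — match y
Accept reached after 13 steps.

13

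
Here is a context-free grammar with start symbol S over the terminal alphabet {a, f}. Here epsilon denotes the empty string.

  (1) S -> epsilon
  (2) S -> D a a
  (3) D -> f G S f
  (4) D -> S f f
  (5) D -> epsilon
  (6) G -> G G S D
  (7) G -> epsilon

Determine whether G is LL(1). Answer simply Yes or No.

No

FIRST(S) = {epsilon, a, f}
FIRST(D) = {epsilon, a, f}
FIRST(G) = {epsilon, a, f}
FOLLOW(S) = {$, a, f}
FOLLOW(D) = {a, f}
FOLLOW(G) = {a, f}
Cell M[D, a] receives both D -> S f f and D -> epsilon — the grammar is not LL(1).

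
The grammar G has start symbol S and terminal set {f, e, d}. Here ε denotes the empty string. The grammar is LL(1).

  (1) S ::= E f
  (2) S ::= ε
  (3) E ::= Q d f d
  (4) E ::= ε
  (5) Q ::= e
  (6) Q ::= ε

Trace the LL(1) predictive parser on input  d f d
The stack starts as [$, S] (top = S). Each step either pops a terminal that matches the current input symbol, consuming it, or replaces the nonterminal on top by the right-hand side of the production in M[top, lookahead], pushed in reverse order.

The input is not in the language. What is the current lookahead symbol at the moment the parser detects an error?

$

     Stack        Input    Action
  1  $ S          d f d $  expand S ::= E f
  2  $ f E        d f d $  expand E ::= Q d f d
  3  $ f d f d Q  d f d $  expand Q ::= ε
  4  $ f d f d    d f d $  match d
  5  $ f d f      f d $    match f
  6  $ f d        d $      match d
  7  $ f          $        error: top is terminal f but lookahead is $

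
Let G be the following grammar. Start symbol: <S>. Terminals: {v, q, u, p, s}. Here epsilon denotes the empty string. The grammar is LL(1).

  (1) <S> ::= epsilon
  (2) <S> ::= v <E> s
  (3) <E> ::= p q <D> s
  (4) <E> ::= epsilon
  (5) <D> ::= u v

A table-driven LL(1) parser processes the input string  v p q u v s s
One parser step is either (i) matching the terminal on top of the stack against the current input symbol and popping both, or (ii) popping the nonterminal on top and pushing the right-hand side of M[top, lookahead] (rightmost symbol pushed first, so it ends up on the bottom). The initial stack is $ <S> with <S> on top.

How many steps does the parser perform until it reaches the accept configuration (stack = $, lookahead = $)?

      Stack          Input            Action
   1  $ <S>          v p q u v s s $  expand <S> ::= v <E> s
   2  $ s <E> v      v p q u v s s $  match v
   3  $ s <E>        p q u v s s $    expand <E> ::= p q <D> s
   4  $ s s <D> q p  p q u v s s $    match p
   5  $ s s <D> q    q u v s s $      match q
   6  $ s s <D>      u v s s $        expand <D> ::= u v
   7  $ s s v u      u v s s $        match u
   8  $ s s v        v s s $          match v
   9  $ s s          s s $            match s
  10  $ s            s $              match s
Accept reached after 10 steps.

10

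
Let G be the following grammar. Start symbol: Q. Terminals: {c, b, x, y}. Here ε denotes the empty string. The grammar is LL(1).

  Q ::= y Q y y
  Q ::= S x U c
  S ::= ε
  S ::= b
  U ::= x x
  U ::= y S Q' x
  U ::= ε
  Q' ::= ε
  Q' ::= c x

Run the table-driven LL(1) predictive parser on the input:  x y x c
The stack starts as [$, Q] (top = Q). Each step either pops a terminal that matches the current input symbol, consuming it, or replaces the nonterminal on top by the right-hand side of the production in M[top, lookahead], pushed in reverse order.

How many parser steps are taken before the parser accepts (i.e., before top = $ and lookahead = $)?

     Stack         Input      Action
  1  $ Q           x y x c $  expand Q ::= S x U c
  2  $ c U x S     x y x c $  expand S ::= ε
  3  $ c U x       x y x c $  match x
  4  $ c U         y x c $    expand U ::= y S Q' x
  5  $ c x Q' S y  y x c $    match y
  6  $ c x Q' S    x c $      expand S ::= ε
  7  $ c x Q'      x c $      expand Q' ::= ε
  8  $ c x         x c $      match x
  9  $ c           c $        match c
Accept reached after 9 steps.

9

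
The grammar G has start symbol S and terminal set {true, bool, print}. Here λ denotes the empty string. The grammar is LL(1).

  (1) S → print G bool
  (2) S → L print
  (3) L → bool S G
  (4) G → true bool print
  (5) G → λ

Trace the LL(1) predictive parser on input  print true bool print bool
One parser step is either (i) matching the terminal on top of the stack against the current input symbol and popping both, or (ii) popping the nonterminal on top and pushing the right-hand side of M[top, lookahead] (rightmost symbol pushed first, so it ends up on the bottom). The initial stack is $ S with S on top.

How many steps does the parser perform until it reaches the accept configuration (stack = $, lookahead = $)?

7

     Stack                   Input                         Action
  1  $ S                     print true bool print bool $  expand S → print G bool
  2  $ bool G print          print true bool print bool $  match print
  3  $ bool G                true bool print bool $        expand G → true bool print
  4  $ bool print bool true  true bool print bool $        match true
  5  $ bool print bool       bool print bool $             match bool
  6  $ bool print            print bool $                  match print
  7  $ bool                  bool $                        match bool
Accept reached after 7 steps.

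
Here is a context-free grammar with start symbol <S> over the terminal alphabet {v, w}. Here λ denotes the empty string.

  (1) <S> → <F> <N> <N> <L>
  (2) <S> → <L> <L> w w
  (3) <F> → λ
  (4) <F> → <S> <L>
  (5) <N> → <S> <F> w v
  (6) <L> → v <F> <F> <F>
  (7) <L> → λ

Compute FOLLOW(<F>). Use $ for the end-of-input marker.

FIRST(<L>) = {λ, v}
FIRST(<S>) = {v, w}  (via <F> <N> <N> <L>, <L> <L> w w)
FIRST(<F>) = {λ, v, w}  (via <S> <L>)
FIRST(<N>) = {v, w}  (via <S> <F> w v)
FOLLOW(<S>) includes $ since <S> is the start symbol.
FOLLOW(<S>): in <F>→<S> <L>, <S> is followed by <L> with FIRST {λ, v}; in <F>→<S> <L>, the suffix after <S> is nullable, so FOLLOW(<S>) ⊇ FOLLOW(<F>) = {$, v, w}; in <N>→<S> <F> w v, <S> is followed by <F> w v with FIRST {v, w}. Thus FOLLOW(<S>) = {$, v, w}.
FOLLOW(<N>): in <S>→<F> <N> <N> <L> (occurrence 1), <N> is followed by <N> <L> with FIRST {v, w}; in <S>→<F> <N> <N> <L> (occurrence 2), <N> is followed by <L> with FIRST {λ, v}; in <S>→<F> <N> <N> <L> (occurrence 2), the suffix after <N> is nullable, so FOLLOW(<N>) ⊇ FOLLOW(<S>) = {$, v, w}. Thus FOLLOW(<N>) = {$, v, w}.
FOLLOW(<F>): in <S>→<F> <N> <N> <L>, <F> is followed by <N> <N> <L> with FIRST {v, w}; in <N>→<S> <F> w v, <F> is followed by w v with FIRST {w}; in <L>→v <F> <F> <F> (occurrence 1), <F> is followed by <F> <F> with FIRST {λ, v, w}; in <L>→v <F> <F> <F> (occurrence 1), the suffix after <F> is nullable, so FOLLOW(<F>) ⊇ FOLLOW(<L>) = {$, v, w}; in <L>→v <F> <F> <F> (occurrence 2), <F> is followed by <F> with FIRST {λ, v, w}; in <L>→v <F> <F> <F> (occurrence 2), the suffix after <F> is nullable, so FOLLOW(<F>) ⊇ FOLLOW(<L>) = {$, v, w}; in <L>→v <F> <F> <F> (occurrence 3), the suffix after <F> is empty, so FOLLOW(<F>) ⊇ FOLLOW(<L>) = {$, v, w}. Thus FOLLOW(<F>) = {$, v, w}.
FOLLOW(<L>): in <S>→<F> <N> <N> <L>, the suffix after <L> is empty, so FOLLOW(<L>) ⊇ FOLLOW(<S>) = {$, v, w}; in <S>→<L> <L> w w (occurrence 1), <L> is followed by <L> w w with FIRST {v, w}; in <S>→<L> <L> w w (occurrence 2), <L> is followed by w w with FIRST {w}; in <F>→<S> <L>, the suffix after <L> is empty, so FOLLOW(<L>) ⊇ FOLLOW(<F>) = {$, v, w}. Thus FOLLOW(<L>) = {$, v, w}.

{$, v, w}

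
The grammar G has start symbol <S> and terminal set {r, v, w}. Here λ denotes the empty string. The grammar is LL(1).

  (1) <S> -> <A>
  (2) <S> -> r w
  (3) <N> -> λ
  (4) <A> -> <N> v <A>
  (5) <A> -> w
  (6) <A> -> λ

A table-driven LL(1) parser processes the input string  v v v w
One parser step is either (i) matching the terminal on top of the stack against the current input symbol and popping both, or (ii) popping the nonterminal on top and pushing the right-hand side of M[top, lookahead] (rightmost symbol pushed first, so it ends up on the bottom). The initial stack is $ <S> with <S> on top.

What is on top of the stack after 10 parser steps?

step 1: stack=$ <S>  input=v v v w $  — expand <S> -> <A>
step 2: stack=$ <A>  input=v v v w $  — expand <A> -> <N> v <A>
step 3: stack=$ <A> v <N>  input=v v v w $  — expand <N> -> λ
step 4: stack=$ <A> v  input=v v v w $  — match v
step 5: stack=$ <A>  input=v v w $  — expand <A> -> <N> v <A>
step 6: stack=$ <A> v <N>  input=v v w $  — expand <N> -> λ
step 7: stack=$ <A> v  input=v v w $  — match v
step 8: stack=$ <A>  input=v w $  — expand <A> -> <N> v <A>
step 9: stack=$ <A> v <N>  input=v w $  — expand <N> -> λ
step 10: stack=$ <A> v  input=v w $  — match v
Stack after step 10: $ <A> (top = <A>).

<A>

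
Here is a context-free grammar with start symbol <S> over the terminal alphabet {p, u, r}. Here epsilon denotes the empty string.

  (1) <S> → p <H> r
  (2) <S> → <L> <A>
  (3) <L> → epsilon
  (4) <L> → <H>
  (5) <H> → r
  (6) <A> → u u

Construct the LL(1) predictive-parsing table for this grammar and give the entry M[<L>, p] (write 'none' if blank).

FIRST(<H>): from <H>→r we get {r}. So FIRST(<H>) = {r}.
FIRST(<A>): from <A>→u u we get {u}. So FIRST(<A>) = {u}.
FIRST(<L>): from <L>→epsilon we get {epsilon}; from <L>→<H> we get {r}. So FIRST(<L>) = {epsilon, r}.
FIRST(<S>): from <S>→p <H> r we get {p}; from <S>→<L> <A> we get {r, u}. So FIRST(<S>) = {p, r, u}.
FOLLOW(<S>) includes $ since <S> is the start symbol.
FOLLOW(<L>): in <S>→<L> <A>, <L> is followed by <A> with FIRST {u}. Thus FOLLOW(<L>) = {u}.
For <L> → epsilon: FIRST(epsilon) = {epsilon}, so it goes in M[<L>, t] for t ∈ {}; since epsilon ∈ FIRST, also for every t ∈ FOLLOW(<L>) = {u}.
For <L> → <H>: FIRST(<H>) = {r}, so it goes in M[<L>, t] for t ∈ {r}.
None of these place a production in M[<L>, p].

none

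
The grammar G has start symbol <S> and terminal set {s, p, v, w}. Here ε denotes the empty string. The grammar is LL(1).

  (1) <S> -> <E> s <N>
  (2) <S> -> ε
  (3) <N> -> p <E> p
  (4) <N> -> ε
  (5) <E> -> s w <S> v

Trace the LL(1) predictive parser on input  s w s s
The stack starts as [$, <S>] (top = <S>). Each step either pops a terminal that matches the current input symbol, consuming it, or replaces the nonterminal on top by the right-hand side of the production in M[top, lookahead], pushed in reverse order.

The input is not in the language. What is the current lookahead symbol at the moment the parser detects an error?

s

step 1: stack=$ <S>  input=s w s s $  — expand <S> -> <E> s <N>
step 2: stack=$ <N> s <E>  input=s w s s $  — expand <E> -> s w <S> v
step 3: stack=$ <N> s v <S> w s  input=s w s s $  — match s
step 4: stack=$ <N> s v <S> w  input=w s s $  — match w
step 5: stack=$ <N> s v <S>  input=s s $  — expand <S> -> <E> s <N>
step 6: stack=$ <N> s v <N> s <E>  input=s s $  — expand <E> -> s w <S> v
step 7: stack=$ <N> s v <N> s v <S> w s  input=s s $  — match s
step 8: stack=$ <N> s v <N> s v <S> w  input=s $  — error: top is terminal w but lookahead is s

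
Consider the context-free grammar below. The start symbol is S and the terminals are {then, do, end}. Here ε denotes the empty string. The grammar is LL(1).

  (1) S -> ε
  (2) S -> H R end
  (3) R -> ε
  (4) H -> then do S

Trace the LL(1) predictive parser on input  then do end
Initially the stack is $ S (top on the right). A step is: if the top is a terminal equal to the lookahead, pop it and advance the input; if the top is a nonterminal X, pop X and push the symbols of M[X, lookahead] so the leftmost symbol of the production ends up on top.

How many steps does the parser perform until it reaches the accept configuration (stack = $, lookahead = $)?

step 1: stack=$ S  input=then do end $  — expand S -> H R end
step 2: stack=$ end R H  input=then do end $  — expand H -> then do S
step 3: stack=$ end R S do then  input=then do end $  — match then
step 4: stack=$ end R S do  input=do end $  — match do
step 5: stack=$ end R S  input=end $  — expand S -> ε
step 6: stack=$ end R  input=end $  — expand R -> ε
step 7: stack=$ end  input=end $  — match end
Accept reached after 7 steps.

7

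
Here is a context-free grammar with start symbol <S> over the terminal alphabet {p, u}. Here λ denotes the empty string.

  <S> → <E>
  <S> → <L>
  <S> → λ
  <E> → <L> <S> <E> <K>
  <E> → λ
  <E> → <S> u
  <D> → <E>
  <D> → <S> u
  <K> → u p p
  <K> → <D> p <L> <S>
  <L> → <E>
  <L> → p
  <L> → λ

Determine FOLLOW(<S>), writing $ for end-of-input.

FIRST(<S>) = {λ, p, u}  (via <E>, <L>)
FIRST(<E>) = {λ, p, u}  (via <L> <S> <E> <K>, <S> u)
FIRST(<D>) = {λ, p, u}  (via <E>, <S> u)
FIRST(<L>) = {λ, p, u}  (via <E>)
FIRST(<K>) = {p, u}  (via <D> p <L> <S>)
FOLLOW(<S>) includes $ since <S> is the start symbol.
FOLLOW(<D>): in <K>→<D> p <L> <S>, <D> is followed by p <L> <S> with FIRST {p}. Thus FOLLOW(<D>) = {p}.
FOLLOW(<S>): in <E>→<L> <S> <E> <K>, <S> is followed by <E> <K> with FIRST {p, u}; in <E>→<S> u, <S> is followed by u with FIRST {u}; in <D>→<S> u, <S> is followed by u with FIRST {u}; in <K>→<D> p <L> <S>, the suffix after <S> is empty, so FOLLOW(<S>) ⊇ FOLLOW(<K>) = {$, p, u}. Thus FOLLOW(<S>) = {$, p, u}.
FOLLOW(<E>): in <S>→<E>, the suffix after <E> is empty, so FOLLOW(<E>) ⊇ FOLLOW(<S>) = {$, p, u}; in <E>→<L> <S> <E> <K>, <E> is followed by <K> with FIRST {p, u}; in <D>→<E>, the suffix after <E> is empty, so FOLLOW(<E>) ⊇ FOLLOW(<D>) = {p}; in <L>→<E>, the suffix after <E> is empty, so FOLLOW(<E>) ⊇ FOLLOW(<L>) = {$, p, u}. Thus FOLLOW(<E>) = {$, p, u}.
FOLLOW(<K>): in <E>→<L> <S> <E> <K>, the suffix after <K> is empty, so FOLLOW(<K>) ⊇ FOLLOW(<E>) = {$, p, u}. Thus FOLLOW(<K>) = {$, p, u}.
FOLLOW(<L>): in <S>→<L>, the suffix after <L> is empty, so FOLLOW(<L>) ⊇ FOLLOW(<S>) = {$, p, u}; in <E>→<L> <S> <E> <K>, <L> is followed by <S> <E> <K> with FIRST {p, u}; in <K>→<D> p <L> <S>, <L> is followed by <S> with FIRST {λ, p, u}; in <K>→<D> p <L> <S>, the suffix after <L> is nullable, so FOLLOW(<L>) ⊇ FOLLOW(<K>) = {$, p, u}. Thus FOLLOW(<L>) = {$, p, u}.

{$, p, u}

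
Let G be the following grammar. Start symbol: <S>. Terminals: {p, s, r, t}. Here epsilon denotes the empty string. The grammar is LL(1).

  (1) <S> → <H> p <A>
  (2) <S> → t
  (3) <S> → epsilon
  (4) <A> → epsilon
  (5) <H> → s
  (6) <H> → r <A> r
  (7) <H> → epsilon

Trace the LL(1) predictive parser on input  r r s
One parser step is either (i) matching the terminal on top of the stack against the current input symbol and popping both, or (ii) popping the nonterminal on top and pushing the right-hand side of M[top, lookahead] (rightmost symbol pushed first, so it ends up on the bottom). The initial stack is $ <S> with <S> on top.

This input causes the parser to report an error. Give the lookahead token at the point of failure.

step 1: stack=$ <S>  input=r r s $  — expand <S> → <H> p <A>
step 2: stack=$ <A> p <H>  input=r r s $  — expand <H> → r <A> r
step 3: stack=$ <A> p r <A> r  input=r r s $  — match r
step 4: stack=$ <A> p r <A>  input=r s $  — expand <A> → epsilon
step 5: stack=$ <A> p r  input=r s $  — match r
step 6: stack=$ <A> p  input=s $  — error: top is terminal p but lookahead is s

s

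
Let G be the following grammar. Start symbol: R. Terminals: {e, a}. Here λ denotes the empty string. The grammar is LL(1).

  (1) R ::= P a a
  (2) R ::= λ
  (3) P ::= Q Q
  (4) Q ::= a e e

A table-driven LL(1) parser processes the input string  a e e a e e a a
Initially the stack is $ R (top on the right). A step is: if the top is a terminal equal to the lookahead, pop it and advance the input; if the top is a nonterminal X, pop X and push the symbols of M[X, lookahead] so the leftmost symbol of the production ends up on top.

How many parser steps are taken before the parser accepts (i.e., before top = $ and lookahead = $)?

12

      Stack          Input              Action
   1  $ R            a e e a e e a a $  expand R ::= P a a
   2  $ a a P        a e e a e e a a $  expand P ::= Q Q
   3  $ a a Q Q      a e e a e e a a $  expand Q ::= a e e
   4  $ a a Q e e a  a e e a e e a a $  match a
   5  $ a a Q e e    e e a e e a a $    match e
   6  $ a a Q e      e a e e a a $      match e
   7  $ a a Q        a e e a a $        expand Q ::= a e e
   8  $ a a e e a    a e e a a $        match a
   9  $ a a e e      e e a a $          match e
  10  $ a a e        e a a $            match e
  11  $ a a          a a $              match a
  12  $ a            a $                match a
Accept reached after 12 steps.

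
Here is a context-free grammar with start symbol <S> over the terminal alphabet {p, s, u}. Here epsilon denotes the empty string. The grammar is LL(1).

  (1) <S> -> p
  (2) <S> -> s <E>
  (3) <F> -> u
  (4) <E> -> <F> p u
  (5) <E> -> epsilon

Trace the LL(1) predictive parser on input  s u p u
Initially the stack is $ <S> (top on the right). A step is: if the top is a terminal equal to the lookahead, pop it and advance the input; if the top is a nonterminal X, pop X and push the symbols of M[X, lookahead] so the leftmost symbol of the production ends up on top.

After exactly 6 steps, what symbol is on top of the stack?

u

step 1: stack=$ <S>  input=s u p u $  — expand <S> -> s <E>
step 2: stack=$ <E> s  input=s u p u $  — match s
step 3: stack=$ <E>  input=u p u $  — expand <E> -> <F> p u
step 4: stack=$ u p <F>  input=u p u $  — expand <F> -> u
step 5: stack=$ u p u  input=u p u $  — match u
step 6: stack=$ u p  input=p u $  — match p
Stack after step 6: $ u (top = u).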